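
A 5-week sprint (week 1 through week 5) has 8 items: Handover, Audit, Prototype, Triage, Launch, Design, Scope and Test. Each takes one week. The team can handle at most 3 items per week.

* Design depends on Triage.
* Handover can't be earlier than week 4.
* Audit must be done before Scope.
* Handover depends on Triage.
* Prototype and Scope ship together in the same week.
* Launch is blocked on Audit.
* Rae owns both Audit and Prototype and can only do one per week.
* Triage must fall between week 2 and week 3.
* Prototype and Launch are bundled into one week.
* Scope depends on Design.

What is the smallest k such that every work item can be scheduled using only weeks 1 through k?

The precedence chain requires at least 3 distinct weeks.
With at most 3 per week and 8 work items, at least 3 weeks are needed.
Handover can't be placed before week 4, so the schedule must run through at least week 4.
Could 4 weeks be enough, i.e. nothing placed later than week 4? No: Handover's window within 4 weeks is {week 4}; Triage's window within 4 weeks is {week 2, week 3}; Scope must come after Audit (at week 1 or later) → {week 2, week 3, week 4}; Audit must come before Scope (at week 4 or earlier) → {week 1, week 2, week 3}; Launch must come after Audit (at week 1 or later) → {week 2, week 3, week 4}; Design must come before Scope (at week 4 or earlier) → {week 1, week 2, week 3}; Design must come after Triage (at week 2 or later) → {week 3}; Prototype must be in the same week as Launch (in {week 2, week 3, week 4}) → {week 2, week 3, week 4}; Scope must come after Design (at week 3 or later) → {week 4}; Prototype must be in the same week as Scope (in {week 4}) → {week 4}; Launch can't use week 4, already full with Handover, Prototype and Scope (limit 3) → {week 2, week 3}; Prototype must be in the same week as Launch (in {week 2, week 3}) → nothing is left.
So 4 weeks is not enough.
5 works (last occupied week: week 5): for example Prototype in week 5, Test in week 1, Handover in week 4, Triage in week 2, Scope in week 5, Launch in week 5, Design in week 3, Audit in week 1.

5 weeks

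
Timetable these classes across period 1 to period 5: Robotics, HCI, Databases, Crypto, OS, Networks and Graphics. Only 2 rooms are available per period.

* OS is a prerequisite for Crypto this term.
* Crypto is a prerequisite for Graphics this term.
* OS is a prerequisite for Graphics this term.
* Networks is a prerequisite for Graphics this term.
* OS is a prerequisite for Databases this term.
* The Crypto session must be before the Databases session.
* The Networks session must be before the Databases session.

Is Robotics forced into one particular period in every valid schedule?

No

Robotics can be period 1 (e.g. Crypto in period 2; Graphics in period 3; HCI in period 4; OS in period 1; Networks in period 2; Robotics in period 1; Databases in period 3) or period 2 (e.g. Crypto in period 2; Graphics in period 3; HCI in period 4; Databases in period 3; OS in period 1; Networks in period 1; Robotics in period 2).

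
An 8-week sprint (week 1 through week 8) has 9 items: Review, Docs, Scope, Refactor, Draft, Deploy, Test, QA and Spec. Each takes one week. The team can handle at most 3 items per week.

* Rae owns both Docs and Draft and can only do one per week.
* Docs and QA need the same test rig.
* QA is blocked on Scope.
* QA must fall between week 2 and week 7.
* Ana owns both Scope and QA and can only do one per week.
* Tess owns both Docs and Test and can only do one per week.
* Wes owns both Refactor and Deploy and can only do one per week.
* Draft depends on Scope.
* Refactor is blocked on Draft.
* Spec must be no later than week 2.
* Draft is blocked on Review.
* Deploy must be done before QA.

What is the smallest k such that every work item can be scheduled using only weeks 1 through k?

3

The precedence chain requires at least 3 distinct weeks.
With at most 3 per week and 9 work items, at least 3 weeks are needed.
3 works (last occupied week: week 3): for example Refactor in week 3, Deploy in week 2, Test in week 3, Docs in week 1, Review in week 1, Scope in week 1, Draft in week 2, Spec in week 2, QA in week 3.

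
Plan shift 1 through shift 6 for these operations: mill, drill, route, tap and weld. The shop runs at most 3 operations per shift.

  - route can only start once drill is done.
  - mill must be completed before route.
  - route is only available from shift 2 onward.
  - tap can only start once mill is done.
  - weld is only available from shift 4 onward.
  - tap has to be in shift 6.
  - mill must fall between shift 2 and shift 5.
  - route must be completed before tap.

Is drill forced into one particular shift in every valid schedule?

No

drill can be shift 1 (e.g. mill in shift 2, route in shift 3, drill in shift 1, tap in shift 6, weld in shift 4) or shift 2 (e.g. drill in shift 2, tap in shift 6, weld in shift 4, route in shift 3, mill in shift 2).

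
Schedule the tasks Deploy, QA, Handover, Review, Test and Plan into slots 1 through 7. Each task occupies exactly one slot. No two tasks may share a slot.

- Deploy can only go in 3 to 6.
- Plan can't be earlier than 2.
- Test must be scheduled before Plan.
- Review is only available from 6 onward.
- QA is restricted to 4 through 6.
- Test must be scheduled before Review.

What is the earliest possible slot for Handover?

Handover at 1 is achievable: Review=6, Deploy=3, Test=2, Handover=1, QA=4, Plan=5.

1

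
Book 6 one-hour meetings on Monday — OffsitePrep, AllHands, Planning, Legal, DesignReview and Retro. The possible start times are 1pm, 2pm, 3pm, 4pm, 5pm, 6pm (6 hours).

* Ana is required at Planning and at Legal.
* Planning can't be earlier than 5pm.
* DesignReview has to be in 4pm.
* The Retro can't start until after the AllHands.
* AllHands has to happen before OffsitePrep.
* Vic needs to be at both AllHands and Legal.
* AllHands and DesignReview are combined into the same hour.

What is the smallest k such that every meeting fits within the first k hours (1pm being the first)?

5 hours

The precedence chain requires at least 2 distinct hours.
Planning can't be placed before 5pm — that is hour 5 counting from 1pm — so the schedule must run through at least 5 hours.
5 works (last occupied hour: 5pm): for example Retro -> 5pm; Legal -> 1pm; Planning -> 5pm; OffsitePrep -> 5pm; AllHands -> 4pm; DesignReview -> 4pm.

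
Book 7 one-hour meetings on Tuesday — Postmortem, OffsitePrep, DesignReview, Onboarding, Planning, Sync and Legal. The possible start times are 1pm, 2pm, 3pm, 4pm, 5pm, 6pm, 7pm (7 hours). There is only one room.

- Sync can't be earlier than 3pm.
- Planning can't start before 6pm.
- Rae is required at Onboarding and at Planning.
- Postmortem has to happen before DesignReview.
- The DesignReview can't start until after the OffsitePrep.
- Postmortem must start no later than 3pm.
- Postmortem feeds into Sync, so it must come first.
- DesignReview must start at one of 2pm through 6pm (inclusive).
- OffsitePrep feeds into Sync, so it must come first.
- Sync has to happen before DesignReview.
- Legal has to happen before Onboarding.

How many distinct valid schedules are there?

Splitting on Postmortem: it can be 1pm (14), 2pm (14), 3pm (9). Listing each branch's schedules as (OffsitePrep, DesignReview, Onboarding, Planning, Sync, Legal):
Postmortem=1pm: (2pm,4pm,6pm,7pm,3pm,5pm) (2pm,4pm,7pm,6pm,3pm,5pm) (2pm,5pm,6pm,7pm,3pm,4pm) (2pm,5pm,6pm,7pm,4pm,3pm) (2pm,5pm,7pm,6pm,3pm,4pm) (2pm,5pm,7pm,6pm,4pm,3pm) (2pm,6pm,4pm,7pm,5pm,3pm) (2pm,6pm,5pm,7pm,3pm,4pm) (2pm,6pm,5pm,7pm,4pm,3pm) (3pm,5pm,6pm,7pm,4pm,2pm) (3pm,5pm,7pm,6pm,4pm,2pm) (3pm,6pm,4pm,7pm,5pm,2pm) (3pm,6pm,5pm,7pm,4pm,2pm) (4pm,6pm,3pm,7pm,5pm,2pm) — 14.
Postmortem=2pm: (1pm,4pm,6pm,7pm,3pm,5pm) (1pm,4pm,7pm,6pm,3pm,5pm) (1pm,5pm,6pm,7pm,3pm,4pm) (1pm,5pm,6pm,7pm,4pm,3pm) (1pm,5pm,7pm,6pm,3pm,4pm) (1pm,5pm,7pm,6pm,4pm,3pm) (1pm,6pm,4pm,7pm,5pm,3pm) (1pm,6pm,5pm,7pm,3pm,4pm) (1pm,6pm,5pm,7pm,4pm,3pm) (3pm,5pm,6pm,7pm,4pm,1pm) (3pm,5pm,7pm,6pm,4pm,1pm) (3pm,6pm,4pm,7pm,5pm,1pm) (3pm,6pm,5pm,7pm,4pm,1pm) (4pm,6pm,3pm,7pm,5pm,1pm) — 14.
Postmortem=3pm: (1pm,5pm,6pm,7pm,4pm,2pm) (1pm,5pm,7pm,6pm,4pm,2pm) (1pm,6pm,4pm,7pm,5pm,2pm) (1pm,6pm,5pm,7pm,4pm,2pm) (2pm,5pm,6pm,7pm,4pm,1pm) (2pm,5pm,7pm,6pm,4pm,1pm) (2pm,6pm,4pm,7pm,5pm,1pm) (2pm,6pm,5pm,7pm,4pm,1pm) (4pm,6pm,2pm,7pm,5pm,1pm) — 9.
Summing: 14 + 14 + 9 = 37.

37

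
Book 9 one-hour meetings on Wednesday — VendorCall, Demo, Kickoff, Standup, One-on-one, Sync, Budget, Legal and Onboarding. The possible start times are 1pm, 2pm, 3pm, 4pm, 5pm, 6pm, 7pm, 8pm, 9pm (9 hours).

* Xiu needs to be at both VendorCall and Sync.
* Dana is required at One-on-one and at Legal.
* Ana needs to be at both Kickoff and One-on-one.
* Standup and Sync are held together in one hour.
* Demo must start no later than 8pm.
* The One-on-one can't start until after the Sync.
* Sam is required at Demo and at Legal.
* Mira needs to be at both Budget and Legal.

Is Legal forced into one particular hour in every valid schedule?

Legal can be 1pm (e.g. VendorCall -> 2pm, Budget -> 2pm, Legal -> 1pm, Demo -> 2pm, Sync -> 1pm, Kickoff -> 1pm, Onboarding -> 1pm, One-on-one -> 2pm, Standup -> 1pm) or 2pm (e.g. Onboarding in 1pm, Legal in 2pm, Budget in 1pm, Kickoff in 1pm, VendorCall in 2pm, Sync in 1pm, One-on-one in 3pm, Demo in 1pm, Standup in 1pm).

No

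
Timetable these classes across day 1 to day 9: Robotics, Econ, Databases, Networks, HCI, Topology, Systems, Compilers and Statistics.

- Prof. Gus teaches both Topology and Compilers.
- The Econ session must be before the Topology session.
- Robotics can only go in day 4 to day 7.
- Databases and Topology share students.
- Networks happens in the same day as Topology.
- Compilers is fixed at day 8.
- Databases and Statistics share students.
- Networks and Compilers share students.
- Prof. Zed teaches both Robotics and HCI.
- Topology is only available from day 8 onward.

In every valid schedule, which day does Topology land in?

Topology's window is day 8–day 9.
Compilers is fixed at day 8, and Topology can't share a day with Compilers.
So Topology must be day 9.

day 9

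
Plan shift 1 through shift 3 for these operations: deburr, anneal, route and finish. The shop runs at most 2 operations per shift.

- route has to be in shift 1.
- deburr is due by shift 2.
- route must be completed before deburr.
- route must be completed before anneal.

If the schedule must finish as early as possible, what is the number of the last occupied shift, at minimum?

The precedence chain requires at least 2 distinct shifts.
With at most 2 per shift and 4 operations, at least 2 shifts are needed.
2 works (last occupied shift: shift 2): for example route -> shift 1; finish -> shift 1; deburr -> shift 2; anneal -> shift 2.

2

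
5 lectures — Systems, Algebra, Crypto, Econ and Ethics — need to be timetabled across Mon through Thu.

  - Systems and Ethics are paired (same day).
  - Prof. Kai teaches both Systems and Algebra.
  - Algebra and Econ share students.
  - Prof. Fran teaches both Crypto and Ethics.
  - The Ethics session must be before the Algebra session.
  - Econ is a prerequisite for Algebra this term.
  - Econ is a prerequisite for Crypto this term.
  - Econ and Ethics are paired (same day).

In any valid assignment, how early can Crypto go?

Tue

Precedence pushes Crypto to at least Tue.
Crypto at Tue is achievable: Algebra=Tue; Econ=Mon; Systems=Mon; Crypto=Tue; Ethics=Mon.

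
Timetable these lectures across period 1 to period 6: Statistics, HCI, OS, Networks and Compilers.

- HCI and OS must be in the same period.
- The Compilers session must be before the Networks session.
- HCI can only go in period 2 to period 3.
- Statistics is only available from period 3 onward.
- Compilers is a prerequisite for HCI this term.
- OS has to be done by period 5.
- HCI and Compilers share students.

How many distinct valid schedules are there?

56

Splitting on Statistics: it can be period 3 (14), period 4 (14), period 5 (14), period 6 (14). Listing each branch's schedules as (HCI, OS, Networks, Compilers) by period number:
Statistics=period 3: (2,2,2,1) (2,2,3,1) (2,2,4,1) (2,2,5,1) (2,2,6,1) (3,3,2,1) (3,3,3,1) (3,3,3,2) (3,3,4,1) (3,3,4,2) (3,3,5,1) (3,3,5,2) (3,3,6,1) (3,3,6,2) — 14.
Statistics=period 4: (2,2,2,1) (2,2,3,1) (2,2,4,1) (2,2,5,1) (2,2,6,1) (3,3,2,1) (3,3,3,1) (3,3,3,2) (3,3,4,1) (3,3,4,2) (3,3,5,1) (3,3,5,2) (3,3,6,1) (3,3,6,2) — 14.
Statistics=period 5: (2,2,2,1) (2,2,3,1) (2,2,4,1) (2,2,5,1) (2,2,6,1) (3,3,2,1) (3,3,3,1) (3,3,3,2) (3,3,4,1) (3,3,4,2) (3,3,5,1) (3,3,5,2) (3,3,6,1) (3,3,6,2) — 14.
Statistics=period 6: (2,2,2,1) (2,2,3,1) (2,2,4,1) (2,2,5,1) (2,2,6,1) (3,3,2,1) (3,3,3,1) (3,3,3,2) (3,3,4,1) (3,3,4,2) (3,3,5,1) (3,3,5,2) (3,3,6,1) (3,3,6,2) — 14.
Summing: 14 + 14 + 14 + 14 = 56.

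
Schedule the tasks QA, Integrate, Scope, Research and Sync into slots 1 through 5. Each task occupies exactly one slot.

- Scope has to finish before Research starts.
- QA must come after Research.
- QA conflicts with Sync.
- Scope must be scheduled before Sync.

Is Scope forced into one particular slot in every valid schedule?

No

Scope can be 1 (e.g. QA -> 3, Sync -> 2, Integrate -> 1, Scope -> 1, Research -> 2) or 2 (e.g. Integrate -> 1; QA -> 4; Research -> 3; Sync -> 3; Scope -> 2).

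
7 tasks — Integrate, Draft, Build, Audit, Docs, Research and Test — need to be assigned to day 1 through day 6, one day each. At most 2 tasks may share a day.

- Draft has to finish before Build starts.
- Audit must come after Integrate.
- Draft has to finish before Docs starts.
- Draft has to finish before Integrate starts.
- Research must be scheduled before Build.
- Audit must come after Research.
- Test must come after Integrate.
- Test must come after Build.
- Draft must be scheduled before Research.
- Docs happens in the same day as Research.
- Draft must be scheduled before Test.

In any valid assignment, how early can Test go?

day 4

Precedence pushes Test to at least day 4.
Test at day 4 is achievable: Test -> day 4, Audit -> day 4, Docs -> day 2, Build -> day 3, Research -> day 2, Draft -> day 1, Integrate -> day 3.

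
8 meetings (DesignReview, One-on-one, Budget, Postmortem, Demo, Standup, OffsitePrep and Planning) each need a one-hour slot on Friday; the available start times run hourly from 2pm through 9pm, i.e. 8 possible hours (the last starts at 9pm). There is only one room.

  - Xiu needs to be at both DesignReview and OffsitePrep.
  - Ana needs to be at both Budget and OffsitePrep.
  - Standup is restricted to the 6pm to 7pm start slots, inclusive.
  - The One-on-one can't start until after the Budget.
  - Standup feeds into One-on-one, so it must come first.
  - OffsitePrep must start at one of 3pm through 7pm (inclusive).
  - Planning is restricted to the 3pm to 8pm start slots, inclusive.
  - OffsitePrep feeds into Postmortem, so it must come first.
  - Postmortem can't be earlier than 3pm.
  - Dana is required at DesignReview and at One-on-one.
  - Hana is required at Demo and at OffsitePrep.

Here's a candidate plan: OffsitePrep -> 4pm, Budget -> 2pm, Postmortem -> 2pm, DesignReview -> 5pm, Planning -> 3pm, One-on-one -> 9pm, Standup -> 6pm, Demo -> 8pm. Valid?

Hana is required at Demo and at OffsitePrep — holds.
OffsitePrep feeds into Postmortem, so it must come first — violated.
There is only one room — violated.
Postmortem can't be earlier than 3pm — violated.
Ana needs to be at both Budget and OffsitePrep — holds.
Xiu needs to be at both DesignReview and OffsitePrep — holds.
Standup feeds into One-on-one, so it must come first — holds.
OffsitePrep must start at one of 3pm through 7pm (inclusive) — holds.
Standup is restricted to the 6pm to 7pm start slots, inclusive — holds.
The One-on-one can't start until after the Budget — holds.
Planning is restricted to the 3pm to 8pm start slots, inclusive — holds.
Dana is required at DesignReview and at One-on-one — holds.

No — it violates: Postmortem can't be earlier than 3pm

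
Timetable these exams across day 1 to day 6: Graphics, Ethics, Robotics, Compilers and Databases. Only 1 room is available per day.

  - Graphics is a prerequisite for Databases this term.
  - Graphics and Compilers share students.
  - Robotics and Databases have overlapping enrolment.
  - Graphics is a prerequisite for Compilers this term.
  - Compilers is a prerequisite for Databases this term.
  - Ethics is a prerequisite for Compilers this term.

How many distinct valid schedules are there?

60

Splitting on Graphics: it can be day 1 (20), day 2 (20), day 3 (14), day 4 (6). Listing each branch's schedules as (Ethics, Robotics, Compilers, Databases) by day number:
Graphics=day 1: (2,3,4,5) (2,3,4,6) (2,3,5,6) (2,4,3,5) (2,4,3,6) (2,4,5,6) (2,5,3,4) (2,5,3,6) (2,5,4,6) (2,6,3,4) (2,6,3,5) (2,6,4,5) (3,2,4,5) (3,2,4,6) (3,2,5,6) (3,4,5,6) (3,5,4,6) (3,6,4,5) (4,2,5,6) (4,3,5,6) — 20.
Graphics=day 2: (1,3,4,5) (1,3,4,6) (1,3,5,6) (1,4,3,5) (1,4,3,6) (1,4,5,6) (1,5,3,4) (1,5,3,6) (1,5,4,6) (1,6,3,4) (1,6,3,5) (1,6,4,5) (3,1,4,5) (3,1,4,6) (3,1,5,6) (3,4,5,6) (3,5,4,6) (3,6,4,5) (4,1,5,6) (4,3,5,6) — 20.
Graphics=day 3: (1,2,4,5) (1,2,4,6) (1,2,5,6) (1,4,5,6) (1,5,4,6) (1,6,4,5) (2,1,4,5) (2,1,4,6) (2,1,5,6) (2,4,5,6) (2,5,4,6) (2,6,4,5) (4,1,5,6) (4,2,5,6) — 14.
Graphics=day 4: (1,2,5,6) (1,3,5,6) (2,1,5,6) (2,3,5,6) (3,1,5,6) (3,2,5,6) — 6.
Summing: 20 + 20 + 14 + 6 = 60.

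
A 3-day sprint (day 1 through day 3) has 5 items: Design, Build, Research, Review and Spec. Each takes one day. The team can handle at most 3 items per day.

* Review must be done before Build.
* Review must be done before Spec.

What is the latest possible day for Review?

Downstream work caps Review at day 2.
Review at day 2 is achievable: Research in day 1; Spec in day 3; Build in day 3; Review in day 2; Design in day 1.

day 2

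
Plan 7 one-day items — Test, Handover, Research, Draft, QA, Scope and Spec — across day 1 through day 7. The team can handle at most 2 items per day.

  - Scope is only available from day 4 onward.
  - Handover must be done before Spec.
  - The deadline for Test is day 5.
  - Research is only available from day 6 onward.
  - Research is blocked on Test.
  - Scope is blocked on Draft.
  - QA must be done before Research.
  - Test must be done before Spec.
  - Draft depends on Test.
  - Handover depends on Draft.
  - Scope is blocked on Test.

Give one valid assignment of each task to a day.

QA=day 1; Draft=day 2; Scope=day 4; Test=day 1; Handover=day 3; Research=day 6; Spec=day 4

Checking: Test(day 1) before Scope(day 4); Test(day 1) before Draft(day 2); Draft(day 2) before Scope(day 4); Handover(day 3) before Spec(day 4); Draft(day 2) before Handover(day 3); QA(day 1) before Research(day 6); Test(day 1) before Research(day 6); Test(day 1) before Spec(day 4); Research=day 6 in [day 6,day 7]; Test=day 1 in [day 1,day 5]; Scope=day 4 in [day 4,day 7]; max 2 per day (cap 2).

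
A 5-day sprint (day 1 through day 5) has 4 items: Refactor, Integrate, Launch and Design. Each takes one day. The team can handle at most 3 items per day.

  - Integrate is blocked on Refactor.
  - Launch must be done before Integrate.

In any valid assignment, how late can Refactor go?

day 4

Downstream work caps Refactor at day 4.
Refactor at day 4 is achievable: Design=day 1, Integrate=day 5, Launch=day 1, Refactor=day 4.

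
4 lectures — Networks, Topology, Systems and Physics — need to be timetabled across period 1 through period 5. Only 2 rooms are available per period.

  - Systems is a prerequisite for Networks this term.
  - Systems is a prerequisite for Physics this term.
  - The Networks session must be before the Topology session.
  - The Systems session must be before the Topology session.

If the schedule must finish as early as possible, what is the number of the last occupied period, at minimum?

period 3

The precedence chain requires at least 3 distinct periods.
With at most 2 per period and 4 lectures, at least 2 periods are needed.
3 works (last occupied period: period 3): for example Topology -> period 3; Physics -> period 2; Networks -> period 2; Systems -> period 1.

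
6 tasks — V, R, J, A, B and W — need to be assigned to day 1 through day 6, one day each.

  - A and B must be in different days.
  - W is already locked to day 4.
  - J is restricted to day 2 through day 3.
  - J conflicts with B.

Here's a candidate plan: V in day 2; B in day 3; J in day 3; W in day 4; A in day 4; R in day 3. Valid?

No. J conflicts with B is not satisfied.

J is restricted to day 2 through day 3 — holds.
A and B must be in different days — holds.
W is already locked to day 4 — holds.
J conflicts with B — violated.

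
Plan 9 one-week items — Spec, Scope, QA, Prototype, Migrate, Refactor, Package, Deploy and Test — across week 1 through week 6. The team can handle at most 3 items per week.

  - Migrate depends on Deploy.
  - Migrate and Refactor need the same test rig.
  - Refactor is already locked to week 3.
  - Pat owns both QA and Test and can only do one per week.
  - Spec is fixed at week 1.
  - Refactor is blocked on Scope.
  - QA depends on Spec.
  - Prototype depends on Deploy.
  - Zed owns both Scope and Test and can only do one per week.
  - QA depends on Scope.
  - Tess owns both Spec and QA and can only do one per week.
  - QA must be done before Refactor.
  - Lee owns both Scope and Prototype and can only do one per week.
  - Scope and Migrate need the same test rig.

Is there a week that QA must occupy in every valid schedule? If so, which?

Spec is fixed at week 1 and must come before QA, so QA is at least week 2.
Refactor is fixed at week 3 and must come after QA, so QA is at most week 2.
So QA must be week 2.

week 2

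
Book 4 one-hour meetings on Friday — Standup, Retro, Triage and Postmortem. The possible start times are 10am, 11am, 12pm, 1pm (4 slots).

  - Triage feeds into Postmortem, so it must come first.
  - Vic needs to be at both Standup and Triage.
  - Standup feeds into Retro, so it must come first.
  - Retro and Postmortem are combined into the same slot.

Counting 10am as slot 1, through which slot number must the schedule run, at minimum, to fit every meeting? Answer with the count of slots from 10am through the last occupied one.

3

The precedence chain requires at least 2 distinct slots.
Could 2 slots be enough, i.e. nothing placed later than 11am? No: Postmortem must come after Triage (at 10am or later) → {11am}; Triage must come before Postmortem (at 11am or earlier) → {10am}; Retro must come after Standup (at 10am or later) → {11am}; Standup must come before Retro (at 11am or earlier) → {10am}; Triage can't share with Standup (10am) → nothing is left.
So 2 slots is not enough.
3 works (last occupied slot: 12pm): for example Triage -> 11am, Postmortem -> 12pm, Standup -> 10am, Retro -> 12pm.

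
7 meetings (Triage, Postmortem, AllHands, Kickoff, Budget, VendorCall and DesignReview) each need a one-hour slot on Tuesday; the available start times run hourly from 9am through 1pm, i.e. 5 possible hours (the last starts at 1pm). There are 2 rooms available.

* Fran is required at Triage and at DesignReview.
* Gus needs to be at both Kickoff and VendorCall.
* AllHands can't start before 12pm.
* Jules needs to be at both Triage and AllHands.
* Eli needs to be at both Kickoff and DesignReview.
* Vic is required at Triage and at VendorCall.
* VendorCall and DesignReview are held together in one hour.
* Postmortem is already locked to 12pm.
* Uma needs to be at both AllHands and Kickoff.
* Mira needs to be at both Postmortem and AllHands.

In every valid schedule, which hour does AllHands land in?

1pm

AllHands's window is 12pm–1pm.
Postmortem is fixed at 12pm, and AllHands can't share a hour with Postmortem.
So AllHands must be 1pm.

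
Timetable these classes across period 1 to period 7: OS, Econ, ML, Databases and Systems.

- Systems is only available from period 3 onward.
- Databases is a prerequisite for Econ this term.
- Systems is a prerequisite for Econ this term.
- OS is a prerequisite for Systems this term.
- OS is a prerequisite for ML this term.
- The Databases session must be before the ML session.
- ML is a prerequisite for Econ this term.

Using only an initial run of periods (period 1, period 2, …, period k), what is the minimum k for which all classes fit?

4 periods

The precedence chain requires at least 3 distinct periods.
Propagating the time windows through the other constraints, Econ can't land before period 4, so the schedule must run through at least period 4.
4 works (last occupied period: period 4): for example Databases=period 1; OS=period 1; Systems=period 3; ML=period 2; Econ=period 4.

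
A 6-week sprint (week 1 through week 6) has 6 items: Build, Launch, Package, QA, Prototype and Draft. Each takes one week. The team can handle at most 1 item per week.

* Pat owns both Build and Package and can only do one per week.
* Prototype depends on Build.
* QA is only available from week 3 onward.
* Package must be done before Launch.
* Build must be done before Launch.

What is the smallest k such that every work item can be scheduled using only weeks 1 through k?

6

The precedence chain requires at least 2 distinct weeks.
With at most 1 per week and 6 work items, at least 6 weeks are needed.
QA can't be placed before week 3, so the schedule must run through at least week 3.
6 works (last occupied week: week 6): for example Build=week 1, QA=week 3, Launch=week 4, Package=week 2, Prototype=week 5, Draft=week 6.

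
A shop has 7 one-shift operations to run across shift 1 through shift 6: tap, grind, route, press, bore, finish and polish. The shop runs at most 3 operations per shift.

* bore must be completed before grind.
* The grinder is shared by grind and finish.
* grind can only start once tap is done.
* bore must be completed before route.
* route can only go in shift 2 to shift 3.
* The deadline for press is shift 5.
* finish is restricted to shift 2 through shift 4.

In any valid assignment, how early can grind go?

shift 2

Precedence pushes grind to at least shift 2.
grind at shift 2 is achievable: press in shift 1, finish in shift 3, route in shift 2, bore in shift 1, polish in shift 2, grind in shift 2, tap in shift 1.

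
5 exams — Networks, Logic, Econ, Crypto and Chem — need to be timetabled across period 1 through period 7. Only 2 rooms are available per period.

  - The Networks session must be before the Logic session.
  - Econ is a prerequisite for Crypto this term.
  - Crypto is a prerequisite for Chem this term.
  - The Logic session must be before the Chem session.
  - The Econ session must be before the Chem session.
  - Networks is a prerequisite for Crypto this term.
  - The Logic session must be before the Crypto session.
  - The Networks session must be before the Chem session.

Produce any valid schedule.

Logic in period 2; Econ in period 1; Crypto in period 3; Networks in period 1; Chem in period 4

Checking: Logic(period 2) before Chem(period 4); Econ(period 1) before Chem(period 4); Econ(period 1) before Crypto(period 3); Networks(period 1) before Logic(period 2); Networks(period 1) before Chem(period 4); Logic(period 2) before Crypto(period 3); Networks(period 1) before Crypto(period 3); Crypto(period 3) before Chem(period 4); max 2 per period (cap 2).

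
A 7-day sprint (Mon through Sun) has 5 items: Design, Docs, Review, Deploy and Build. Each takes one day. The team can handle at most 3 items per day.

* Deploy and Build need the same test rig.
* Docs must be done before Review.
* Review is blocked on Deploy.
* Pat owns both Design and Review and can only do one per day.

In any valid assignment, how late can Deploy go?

Sat

Downstream work caps Deploy at Sat.
Deploy at Sat is achievable: Docs -> Mon, Build -> Mon, Deploy -> Sat, Design -> Mon, Review -> Sun.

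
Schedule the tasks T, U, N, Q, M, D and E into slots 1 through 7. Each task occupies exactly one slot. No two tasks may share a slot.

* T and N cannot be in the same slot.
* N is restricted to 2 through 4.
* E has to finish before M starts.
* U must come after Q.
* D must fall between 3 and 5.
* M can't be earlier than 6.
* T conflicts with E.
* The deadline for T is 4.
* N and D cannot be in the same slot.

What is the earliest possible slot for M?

6

M is available from 6.
M at 6 is achievable: E in 5; T in 1; U in 7; D in 3; M in 6; Q in 4; N in 2.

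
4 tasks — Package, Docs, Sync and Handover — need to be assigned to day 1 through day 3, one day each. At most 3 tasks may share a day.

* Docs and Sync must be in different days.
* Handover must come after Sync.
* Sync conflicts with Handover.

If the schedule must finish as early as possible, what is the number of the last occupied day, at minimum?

day 2

The precedence chain requires at least 2 distinct days.
With at most 3 per day and 4 tasks, at least 2 days are needed.
2 works (last occupied day: day 2): for example Handover -> day 2, Sync -> day 1, Docs -> day 2, Package -> day 1.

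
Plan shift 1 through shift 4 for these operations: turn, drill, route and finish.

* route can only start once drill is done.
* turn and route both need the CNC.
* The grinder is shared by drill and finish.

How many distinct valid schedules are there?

54

Splitting on turn: it can be shift 1 (18), shift 2 (15), shift 3 (12), shift 4 (9). Listing each branch's schedules as (drill, route, finish) by shift number:
turn=shift 1: (1,2,2) (1,2,3) (1,2,4) (1,3,2) (1,3,3) (1,3,4) (1,4,2) (1,4,3) (1,4,4) (2,3,1) (2,3,3) (2,3,4) (2,4,1) (2,4,3) (2,4,4) (3,4,1) (3,4,2) (3,4,4) — 18.
turn=shift 2: (1,3,2) (1,3,3) (1,3,4) (1,4,2) (1,4,3) (1,4,4) (2,3,1) (2,3,3) (2,3,4) (2,4,1) (2,4,3) (2,4,4) (3,4,1) (3,4,2) (3,4,4) — 15.
turn=shift 3: (1,2,2) (1,2,3) (1,2,4) (1,4,2) (1,4,3) (1,4,4) (2,4,1) (2,4,3) (2,4,4) (3,4,1) (3,4,2) (3,4,4) — 12.
turn=shift 4: (1,2,2) (1,2,3) (1,2,4) (1,3,2) (1,3,3) (1,3,4) (2,3,1) (2,3,3) (2,3,4) — 9.
Summing: 18 + 15 + 12 + 9 = 54.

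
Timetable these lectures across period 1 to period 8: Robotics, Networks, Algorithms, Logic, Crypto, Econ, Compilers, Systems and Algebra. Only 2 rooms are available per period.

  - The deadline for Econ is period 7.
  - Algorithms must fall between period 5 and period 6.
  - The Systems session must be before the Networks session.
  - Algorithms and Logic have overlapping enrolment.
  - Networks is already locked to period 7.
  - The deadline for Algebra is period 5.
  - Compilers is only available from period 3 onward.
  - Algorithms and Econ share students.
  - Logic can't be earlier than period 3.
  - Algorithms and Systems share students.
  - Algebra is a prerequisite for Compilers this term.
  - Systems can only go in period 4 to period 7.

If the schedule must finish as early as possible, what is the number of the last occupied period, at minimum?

period 7

The precedence chain requires at least 2 distinct periods.
With at most 2 per period and 9 lectures, at least 5 periods are needed.
Networks can't be placed before period 7, so the schedule must run through at least period 7.
7 works (last occupied period: period 7): for example Algorithms -> period 5; Econ -> period 2; Networks -> period 7; Crypto -> period 2; Algebra -> period 1; Robotics -> period 1; Compilers -> period 3; Systems -> period 4; Logic -> period 3.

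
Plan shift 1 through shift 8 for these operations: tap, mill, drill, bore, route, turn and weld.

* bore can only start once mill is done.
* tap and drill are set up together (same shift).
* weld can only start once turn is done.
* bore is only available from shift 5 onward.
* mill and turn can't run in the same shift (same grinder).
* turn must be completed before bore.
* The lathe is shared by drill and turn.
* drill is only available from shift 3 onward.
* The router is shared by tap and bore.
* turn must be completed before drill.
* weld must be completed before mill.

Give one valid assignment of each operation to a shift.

weld=shift 2, bore=shift 5, turn=shift 1, tap=shift 3, drill=shift 3, route=shift 1, mill=shift 3

Checking: mill(shift 3) before bore(shift 5); turn(shift 1) before bore(shift 5); turn(shift 1) before weld(shift 2); weld(shift 2) before mill(shift 3); turn(shift 1) before drill(shift 3); drill(shift 3) != turn(shift 1); mill(shift 3) != turn(shift 1); tap(shift 3) != bore(shift 5); tap = drill = shift 3; drill=shift 3 in [shift 3,shift 8]; bore=shift 5 in [shift 5,shift 8].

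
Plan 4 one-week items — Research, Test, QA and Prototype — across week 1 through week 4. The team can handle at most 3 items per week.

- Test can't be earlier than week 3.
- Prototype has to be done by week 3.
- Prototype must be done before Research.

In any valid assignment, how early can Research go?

Precedence pushes Research to at least week 2.
Research at week 2 is achievable: Research in week 2, Test in week 3, Prototype in week 1, QA in week 1.

week 2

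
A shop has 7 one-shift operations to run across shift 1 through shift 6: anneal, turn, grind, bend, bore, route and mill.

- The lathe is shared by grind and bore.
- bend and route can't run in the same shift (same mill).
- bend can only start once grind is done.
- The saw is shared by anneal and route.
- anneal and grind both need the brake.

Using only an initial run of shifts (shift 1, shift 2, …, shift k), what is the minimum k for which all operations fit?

2

The precedence chain requires at least 2 distinct shifts.
2 works (last occupied shift: shift 2): for example bend -> shift 2; route -> shift 1; bore -> shift 2; turn -> shift 1; mill -> shift 1; anneal -> shift 2; grind -> shift 1.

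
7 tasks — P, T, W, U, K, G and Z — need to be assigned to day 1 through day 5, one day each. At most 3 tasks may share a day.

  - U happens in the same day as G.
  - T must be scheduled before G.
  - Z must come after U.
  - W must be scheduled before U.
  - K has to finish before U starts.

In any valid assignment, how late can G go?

Precedence pushes G to at least day 2; G must be in the same day as U, which can't be after day 4, so G is at most day 4.
G at day 4 is achievable: K in day 1; P in day 2; W in day 1; Z in day 5; G in day 4; T in day 1; U in day 4.

day 4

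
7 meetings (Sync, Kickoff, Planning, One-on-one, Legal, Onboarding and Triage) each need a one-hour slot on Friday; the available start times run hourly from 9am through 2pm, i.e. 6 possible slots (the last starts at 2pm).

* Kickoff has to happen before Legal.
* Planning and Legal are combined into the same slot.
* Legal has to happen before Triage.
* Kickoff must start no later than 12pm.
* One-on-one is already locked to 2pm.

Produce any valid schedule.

Triage=11am, Sync=9am, Planning=10am, One-on-one=2pm, Legal=10am, Onboarding=9am, Kickoff=9am

Checking: Legal(10am) before Triage(11am); Kickoff(9am) before Legal(10am); Planning = Legal = 10am; Kickoff=9am in [9am,12pm]; One-on-one=2pm in [2pm,2pm].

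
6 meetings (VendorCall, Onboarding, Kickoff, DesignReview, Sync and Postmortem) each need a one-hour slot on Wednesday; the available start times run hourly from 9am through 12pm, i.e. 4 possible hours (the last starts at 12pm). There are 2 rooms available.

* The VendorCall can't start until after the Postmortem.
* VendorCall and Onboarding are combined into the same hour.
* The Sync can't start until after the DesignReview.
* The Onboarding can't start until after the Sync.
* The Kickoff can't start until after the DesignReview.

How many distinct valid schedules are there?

15

Splitting on VendorCall: it can be 11am (3), 12pm (12). Listing each branch's schedules as (Onboarding, Kickoff, DesignReview, Sync, Postmortem):
VendorCall=11am: (11am,10am,9am,10am,9am) (11am,12pm,9am,10am,9am) (11am,12pm,9am,10am,10am) — 3.
VendorCall=12pm: (12pm,10am,9am,10am,9am) (12pm,10am,9am,10am,11am) (12pm,10am,9am,11am,9am) (12pm,10am,9am,11am,10am) (12pm,10am,9am,11am,11am) (12pm,11am,9am,10am,9am) (12pm,11am,9am,10am,10am) (12pm,11am,9am,10am,11am) (12pm,11am,9am,11am,9am) (12pm,11am,9am,11am,10am) (12pm,11am,10am,11am,9am) (12pm,11am,10am,11am,10am) — 12.
Summing: 3 + 12 = 15.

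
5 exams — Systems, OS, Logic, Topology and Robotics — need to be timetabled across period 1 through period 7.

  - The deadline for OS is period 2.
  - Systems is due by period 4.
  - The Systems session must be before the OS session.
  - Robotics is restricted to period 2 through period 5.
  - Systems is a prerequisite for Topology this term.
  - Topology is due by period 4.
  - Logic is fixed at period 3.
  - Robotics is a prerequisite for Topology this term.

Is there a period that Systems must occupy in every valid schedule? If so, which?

Systems's own window allows nothing later than period 4; downstream work caps Systems at period 1.
So Systems is pinned to period 1.

period 1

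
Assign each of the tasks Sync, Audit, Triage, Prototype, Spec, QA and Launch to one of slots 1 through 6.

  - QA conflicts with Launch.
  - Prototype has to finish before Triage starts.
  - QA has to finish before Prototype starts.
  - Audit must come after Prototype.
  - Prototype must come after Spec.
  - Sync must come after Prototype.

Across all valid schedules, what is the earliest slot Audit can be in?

Precedence pushes Audit to at least 3.
Audit at 3 is achievable: Audit in 3, Launch in 2, Prototype in 2, Spec in 1, Sync in 3, Triage in 3, QA in 1.

3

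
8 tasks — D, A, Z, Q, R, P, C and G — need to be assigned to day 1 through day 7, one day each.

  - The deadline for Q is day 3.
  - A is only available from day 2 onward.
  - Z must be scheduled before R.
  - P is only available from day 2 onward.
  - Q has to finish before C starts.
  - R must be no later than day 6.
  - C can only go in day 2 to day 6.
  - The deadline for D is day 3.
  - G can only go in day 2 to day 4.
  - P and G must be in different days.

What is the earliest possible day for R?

Precedence pushes R to at least day 2; R's own window allows nothing later than day 6.
R at day 2 is achievable: Q=day 1, G=day 2, C=day 2, Z=day 1, R=day 2, A=day 2, D=day 1, P=day 3.

day 2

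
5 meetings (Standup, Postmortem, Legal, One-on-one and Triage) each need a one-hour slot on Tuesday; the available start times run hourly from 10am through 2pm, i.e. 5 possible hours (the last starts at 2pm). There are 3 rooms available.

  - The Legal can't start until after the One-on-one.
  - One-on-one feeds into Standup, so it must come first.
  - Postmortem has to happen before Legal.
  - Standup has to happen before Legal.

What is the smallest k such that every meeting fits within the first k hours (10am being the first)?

The precedence chain requires at least 3 distinct hours.
With at most 3 per hour and 5 meetings, at least 2 hours are needed.
3 works (last occupied hour: 12pm): for example Triage in 10am; Postmortem in 10am; One-on-one in 10am; Legal in 12pm; Standup in 11am.

3 hours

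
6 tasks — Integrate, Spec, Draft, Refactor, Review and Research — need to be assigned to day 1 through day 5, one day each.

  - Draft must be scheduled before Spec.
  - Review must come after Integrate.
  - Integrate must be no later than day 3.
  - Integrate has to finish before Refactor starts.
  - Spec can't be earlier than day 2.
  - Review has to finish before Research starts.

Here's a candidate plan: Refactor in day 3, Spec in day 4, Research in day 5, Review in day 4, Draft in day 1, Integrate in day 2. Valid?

Yes, all constraints hold

Integrate must be no later than day 3 — holds.
Spec can't be earlier than day 2 — holds.
Integrate has to finish before Refactor starts — holds.
Review has to finish before Research starts — holds.
Draft must be scheduled before Spec — holds.
Review must come after Integrate — holds.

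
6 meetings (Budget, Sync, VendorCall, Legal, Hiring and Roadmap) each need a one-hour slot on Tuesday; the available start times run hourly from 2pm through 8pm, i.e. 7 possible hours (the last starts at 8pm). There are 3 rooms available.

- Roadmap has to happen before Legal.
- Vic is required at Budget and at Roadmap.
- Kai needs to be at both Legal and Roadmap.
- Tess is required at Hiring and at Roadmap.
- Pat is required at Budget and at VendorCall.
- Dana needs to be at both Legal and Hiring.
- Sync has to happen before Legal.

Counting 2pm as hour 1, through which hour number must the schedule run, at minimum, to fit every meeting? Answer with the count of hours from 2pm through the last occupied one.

3 hours

The precedence chain requires at least 2 distinct hours.
With at most 3 per hour and 6 meetings, at least 2 hours are needed.
Could 2 hours be enough, i.e. nothing placed later than 3pm? No: Legal must come after Roadmap (at 2pm or later) → {3pm}; Roadmap must come before Legal (at 3pm or earlier) → {2pm}; Hiring can't share with Roadmap (2pm) → {3pm}; Hiring can't share with Legal (3pm) → nothing is left.
So 2 hours is not enough.
3 works (last occupied hour: 4pm): for example Sync in 2pm; Hiring in 4pm; Budget in 3pm; Legal in 3pm; Roadmap in 2pm; VendorCall in 2pm.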